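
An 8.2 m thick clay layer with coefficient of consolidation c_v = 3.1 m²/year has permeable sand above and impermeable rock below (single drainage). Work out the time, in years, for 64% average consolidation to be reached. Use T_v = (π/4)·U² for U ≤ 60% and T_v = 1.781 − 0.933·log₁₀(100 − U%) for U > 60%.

t ≈ 7.14 years

Drainage path length: H_d = H = 8.2 m (single drainage).
U > 60%: T_v = 1.781 − 0.933·log₁₀(100 − 64) = 0.32897.
t = T_v·H_d²/c_v = 0.32897×8.2²/3.1 = 7.135 years.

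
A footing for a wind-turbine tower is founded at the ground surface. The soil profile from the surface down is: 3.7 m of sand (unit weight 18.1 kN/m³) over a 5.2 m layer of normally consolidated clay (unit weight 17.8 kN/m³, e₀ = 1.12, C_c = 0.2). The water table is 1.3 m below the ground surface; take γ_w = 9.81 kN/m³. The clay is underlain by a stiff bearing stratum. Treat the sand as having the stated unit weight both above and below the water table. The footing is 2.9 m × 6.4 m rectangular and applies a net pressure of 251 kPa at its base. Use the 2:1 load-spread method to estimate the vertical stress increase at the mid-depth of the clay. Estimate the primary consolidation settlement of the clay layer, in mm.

Mid-depth of clay below the ground surface: z = 3.7 + 5.2/2 = 6.3 m.
Total vertical stress at mid-clay: σ_v = 18.1×3.7 + 17.8×2.6 = 113.25 kPa.
Pore pressure: u = 9.81×(6.3 − 1.3) = 49.05 kPa.
Initial effective stress: σ'_0 = σ_v − u = 113.25 − 49.05 = 64.2 kPa.
Stress increase at mid-clay by the 2:1 spreading method:
Δσ = qBL/((B+z)(L+z)) = 251×2.9×6.4/((2.9+6.3)(6.4+6.3)) = 39.871 kPa
Final effective stress: σ'_f = σ'_0 + Δσ = 64.2 + 39.871 = 104.07 kPa.
Normally consolidated clay, so the full stress increment lies on the virgin compression line:
S_c = C_c·H/(1+e₀)·log₁₀(σ'_f/σ'_0) = 0.2×5.2/(1+1.12)×log₁₀(104.07/64.2)
    = 0.49057 × 0.20979 = 0.1029 m

S_c ≈ 103 mm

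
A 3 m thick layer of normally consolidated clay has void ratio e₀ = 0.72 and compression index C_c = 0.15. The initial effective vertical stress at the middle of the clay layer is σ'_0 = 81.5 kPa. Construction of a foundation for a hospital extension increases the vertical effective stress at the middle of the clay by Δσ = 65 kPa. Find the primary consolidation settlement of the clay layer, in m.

Final effective stress: σ'_f = σ'_0 + Δσ = 81.5 + 65 = 146.5 kPa.
Normally consolidated clay, so the full stress increment lies on the virgin compression line:
S_c = C_c·H/(1+e₀)·log₁₀(σ'_f/σ'_0) = 0.15×3/(1+0.72)×log₁₀(146.5/81.5)
    = 0.26163 × 0.25468 = 0.06663 m

S_c ≈ 0.0666 m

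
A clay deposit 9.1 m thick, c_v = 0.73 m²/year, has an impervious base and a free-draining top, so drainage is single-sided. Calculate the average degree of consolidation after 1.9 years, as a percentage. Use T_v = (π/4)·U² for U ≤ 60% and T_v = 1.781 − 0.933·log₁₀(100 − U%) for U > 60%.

Drainage path length: H_d = H = 9.1 m (single drainage).
T_v = c_v·t/H_d² = 0.73×1.9/9.1² = 0.016749.
T_v = 0.016749 corresponds to the U ≤ 60% branch:
U = √(4T_v/π) = 0.146

U ≈ 14.6 %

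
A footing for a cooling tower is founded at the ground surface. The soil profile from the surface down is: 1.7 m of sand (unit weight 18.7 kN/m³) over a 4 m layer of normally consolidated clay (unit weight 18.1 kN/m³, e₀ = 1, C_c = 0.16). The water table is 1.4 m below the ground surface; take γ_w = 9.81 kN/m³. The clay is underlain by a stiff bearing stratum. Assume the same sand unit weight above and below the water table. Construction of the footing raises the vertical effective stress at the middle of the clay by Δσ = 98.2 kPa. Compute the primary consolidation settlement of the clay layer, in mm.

S_c ≈ 160 mm

Mid-depth of clay below the ground surface: z = 1.7 + 4/2 = 3.7 m.
Total vertical stress at mid-clay: σ_v = 18.7×1.7 + 18.1×2 = 67.99 kPa.
Pore pressure: u = 9.81×(3.7 − 1.4) = 22.563 kPa.
Initial effective stress: σ'_0 = σ_v − u = 67.99 − 22.563 = 45.427 kPa.
Final effective stress: σ'_f = σ'_0 + Δσ = 45.427 + 98.2 = 143.63 kPa.
Normally consolidated clay, so the full stress increment lies on the virgin compression line:
S_c = C_c·H/(1+e₀)·log₁₀(σ'_f/σ'_0) = 0.16×4/(1+1)×log₁₀(143.63/45.427)
    = 0.32 × 0.49993 = 0.16 m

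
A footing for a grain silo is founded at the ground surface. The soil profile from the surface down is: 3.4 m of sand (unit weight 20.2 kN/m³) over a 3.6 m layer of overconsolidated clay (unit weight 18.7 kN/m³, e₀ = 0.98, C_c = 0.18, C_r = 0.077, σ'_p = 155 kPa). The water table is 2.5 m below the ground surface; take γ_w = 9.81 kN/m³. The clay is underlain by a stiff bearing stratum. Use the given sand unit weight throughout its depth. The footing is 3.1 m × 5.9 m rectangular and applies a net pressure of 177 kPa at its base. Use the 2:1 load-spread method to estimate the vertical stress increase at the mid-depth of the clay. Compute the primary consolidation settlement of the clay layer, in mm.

S_c ≈ 23.1 mm

Mid-depth of clay below the ground surface: z = 3.4 + 3.6/2 = 5.2 m.
Total vertical stress at mid-clay: σ_v = 20.2×3.4 + 18.7×1.8 = 102.34 kPa.
Pore pressure: u = 9.81×(5.2 − 2.5) = 26.487 kPa.
Initial effective stress: σ'_0 = σ_v − u = 102.34 − 26.487 = 75.853 kPa.
Stress increase at mid-clay by the 2:1 spreading method:
Δσ = qBL/((B+z)(L+z)) = 177×3.1×5.9/((3.1+5.2)(5.9+5.2)) = 35.139 kPa
Final effective stress: σ'_f = 75.853 + 35.139 = 110.99 kPa.
σ'_f = 110.99 ≤ σ'_p = 155 kPa, so the clay remains overconsolidated and only the recompression index applies:
S_c = C_r·H/(1+e₀)·log₁₀(σ'_f/σ'_0) = 0.077×3.6/1.98×log₁₀(110.99/75.853)
    = 0.14 × 0.16531 = 0.02314 m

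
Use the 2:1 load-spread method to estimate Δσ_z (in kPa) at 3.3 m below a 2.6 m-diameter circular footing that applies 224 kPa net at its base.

Δσ_z ≈ 43.5 kPa

By the 2:1 method the load spreads at 1 horizontal : 2 vertical, so at depth z the loaded area has grown by z in each plan dimension:
Δσ ≈ qD²/(D+z)² = 224×2.6²/(2.6+3.3)² = 43.5 kPa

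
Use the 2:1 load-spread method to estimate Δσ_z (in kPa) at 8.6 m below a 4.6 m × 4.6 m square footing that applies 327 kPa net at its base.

Δσ_z ≈ 39.7 kPa

By the 2:1 method the load spreads at 1 horizontal : 2 vertical, so at depth z the loaded area has grown by z in each plan dimension:
Δσ = qBL/((B+z)(L+z)) = 327×4.6×4.6/((4.6+8.6)(4.6+8.6)) = 39.711 kPa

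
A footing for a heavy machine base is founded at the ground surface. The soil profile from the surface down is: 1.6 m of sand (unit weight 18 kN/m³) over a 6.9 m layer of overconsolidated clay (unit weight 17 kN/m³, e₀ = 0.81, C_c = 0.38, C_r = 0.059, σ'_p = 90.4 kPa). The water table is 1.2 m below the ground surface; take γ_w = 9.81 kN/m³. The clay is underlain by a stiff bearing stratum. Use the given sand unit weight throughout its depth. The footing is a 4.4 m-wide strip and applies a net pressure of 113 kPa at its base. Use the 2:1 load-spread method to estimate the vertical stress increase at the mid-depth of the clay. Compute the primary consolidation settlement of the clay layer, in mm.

Mid-depth of clay below the ground surface: z = 1.6 + 6.9/2 = 5.05 m.
Total vertical stress at mid-clay: σ_v = 18×1.6 + 17×3.45 = 87.45 kPa.
Pore pressure: u = 9.81×(5.05 − 1.2) = 37.769 kPa.
Initial effective stress: σ'_0 = σ_v − u = 87.45 − 37.769 = 49.681 kPa.
Stress increase at mid-clay by the 2:1 spreading method:
Δσ = qB/(B+z) = 113×4.4/(4.4+5.05) = 52.614 kPa
Final effective stress: σ'_f = 49.681 + 52.614 = 102.29 kPa.
σ'_f = 102.29 > σ'_p = 90.4 kPa, so the stress path crosses the preconsolidation pressure — recompression up to σ'_p, then virgin compression beyond:
S_c = H/(1+e₀)·[C_r·log₁₀(σ'_p/σ'_0) + C_c·log₁₀(σ'_f/σ'_p)]
    = 6.9/1.81 × [0.059×log₁₀(90.4/49.681) + 0.38×log₁₀(102.29/90.4)]
    = 3.8122 × [0.015339 + 0.020393] = 0.1362 m

S_c ≈ 136 mm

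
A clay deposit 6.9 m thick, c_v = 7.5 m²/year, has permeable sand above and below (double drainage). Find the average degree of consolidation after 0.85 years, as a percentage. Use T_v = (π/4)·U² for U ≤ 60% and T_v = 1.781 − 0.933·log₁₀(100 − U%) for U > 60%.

Drainage path length: H_d = H/2 = 3.45 m (double drainage).
T_v = c_v·t/H_d² = 7.5×0.85/3.45² = 0.5356.
T_v = 0.5356 corresponds to the U > 60% branch:
U = 1 − 10^((1.781 − T_v)/0.933)/100 = 0.7838

U ≈ 78.4 %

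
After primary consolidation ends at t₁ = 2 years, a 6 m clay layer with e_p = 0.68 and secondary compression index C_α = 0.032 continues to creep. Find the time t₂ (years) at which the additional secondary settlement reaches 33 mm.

t₂ ≈ 3.89 years

S_s = C_α·H/(1+e_p)·log₁₀(t₂/t₁) ⇒ log₁₀(t₂/t₁) = S_s·(1+e_p)/(C_α·H).
log₁₀(t₂/t₁) = 0.033 × (1+0.68) / (0.032×6) = 0.2888
t₂ = t₁ × 10^0.2888 = 2 × 1.944 = 3.888 years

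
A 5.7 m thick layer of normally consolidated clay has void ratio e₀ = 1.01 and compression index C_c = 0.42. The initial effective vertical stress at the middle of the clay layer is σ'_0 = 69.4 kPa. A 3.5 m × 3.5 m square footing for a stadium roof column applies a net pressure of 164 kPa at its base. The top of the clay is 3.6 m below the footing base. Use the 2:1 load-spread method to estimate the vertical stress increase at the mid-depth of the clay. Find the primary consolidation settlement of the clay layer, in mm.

Mid-depth of clay below the footing base: z = 3.6 + 5.7/2 = 6.45 m.
Stress increase at mid-clay by the 2:1 spreading method:
Δσ = qBL/((B+z)(L+z)) = 164×3.5×3.5/((3.5+6.45)(3.5+6.45)) = 20.292 kPa
Final effective stress: σ'_f = σ'_0 + Δσ = 69.4 + 20.292 = 89.692 kPa.
Normally consolidated clay, so the full stress increment lies on the virgin compression line:
S_c = C_c·H/(1+e₀)·log₁₀(σ'_f/σ'_0) = 0.42×5.7/(1+1.01)×log₁₀(89.692/69.4)
    = 1.191 × 0.11139 = 0.1327 m

S_c ≈ 133 mm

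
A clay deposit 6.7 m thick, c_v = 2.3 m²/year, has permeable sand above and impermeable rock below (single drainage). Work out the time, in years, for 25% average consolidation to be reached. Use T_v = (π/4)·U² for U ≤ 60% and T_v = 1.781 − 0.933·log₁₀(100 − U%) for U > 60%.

Drainage path length: H_d = H = 6.7 m (single drainage).
U ≤ 60%: T_v = (π/4)·U² = (π/4)×0.25² = 0.049087.
t = T_v·H_d²/c_v = 0.049087×6.7²/2.3 = 0.9581 years.

t ≈ 0.958 years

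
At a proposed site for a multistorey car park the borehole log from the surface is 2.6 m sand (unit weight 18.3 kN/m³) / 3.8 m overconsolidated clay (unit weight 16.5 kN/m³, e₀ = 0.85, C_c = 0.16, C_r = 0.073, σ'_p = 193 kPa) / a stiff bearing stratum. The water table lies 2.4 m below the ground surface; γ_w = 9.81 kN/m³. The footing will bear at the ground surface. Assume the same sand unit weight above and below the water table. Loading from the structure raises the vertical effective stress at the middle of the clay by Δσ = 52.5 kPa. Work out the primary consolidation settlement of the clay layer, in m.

Mid-depth of clay below the ground surface: z = 2.6 + 3.8/2 = 4.5 m.
Total vertical stress at mid-clay: σ_v = 18.3×2.6 + 16.5×1.9 = 78.93 kPa.
Pore pressure: u = 9.81×(4.5 − 2.4) = 20.601 kPa.
Initial effective stress: σ'_0 = σ_v − u = 78.93 − 20.601 = 58.329 kPa.
Final effective stress: σ'_f = 58.329 + 52.5 = 110.83 kPa.
σ'_f = 110.83 ≤ σ'_p = 193 kPa, so the clay remains overconsolidated and only the recompression index applies:
S_c = C_r·H/(1+e₀)·log₁₀(σ'_f/σ'_0) = 0.073×3.8/1.85×log₁₀(110.83/58.329)
    = 0.14995 × 0.27877 = 0.0418 m

S_c ≈ 0.0418 m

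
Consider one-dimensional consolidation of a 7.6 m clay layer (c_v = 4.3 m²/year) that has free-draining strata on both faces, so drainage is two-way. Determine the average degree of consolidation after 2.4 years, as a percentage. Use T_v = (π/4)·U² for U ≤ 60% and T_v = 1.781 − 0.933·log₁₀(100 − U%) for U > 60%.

U ≈ 86.1 %

Drainage path length: H_d = H/2 = 3.8 m (double drainage).
T_v = c_v·t/H_d² = 4.3×2.4/3.8² = 0.71468.
T_v = 0.71468 corresponds to the U > 60% branch:
U = 1 − 10^((1.781 − T_v)/0.933)/100 = 0.861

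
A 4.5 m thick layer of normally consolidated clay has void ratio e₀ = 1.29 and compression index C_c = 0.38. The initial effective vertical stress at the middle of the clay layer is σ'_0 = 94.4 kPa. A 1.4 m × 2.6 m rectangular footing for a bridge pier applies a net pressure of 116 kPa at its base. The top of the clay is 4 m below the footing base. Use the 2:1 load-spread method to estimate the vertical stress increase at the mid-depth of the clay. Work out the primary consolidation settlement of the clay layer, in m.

S_c ≈ 0.0208 m

Mid-depth of clay below the footing base: z = 4 + 4.5/2 = 6.25 m.
Stress increase at mid-clay by the 2:1 spreading method:
Δσ = qBL/((B+z)(L+z)) = 116×1.4×2.6/((1.4+6.25)(2.6+6.25)) = 6.2367 kPa
Final effective stress: σ'_f = σ'_0 + Δσ = 94.4 + 6.2367 = 100.64 kPa.
Normally consolidated clay, so the full stress increment lies on the virgin compression line:
S_c = C_c·H/(1+e₀)·log₁₀(σ'_f/σ'_0) = 0.38×4.5/(1+1.29)×log₁₀(100.64/94.4)
    = 0.74672 × 0.027799 = 0.02076 m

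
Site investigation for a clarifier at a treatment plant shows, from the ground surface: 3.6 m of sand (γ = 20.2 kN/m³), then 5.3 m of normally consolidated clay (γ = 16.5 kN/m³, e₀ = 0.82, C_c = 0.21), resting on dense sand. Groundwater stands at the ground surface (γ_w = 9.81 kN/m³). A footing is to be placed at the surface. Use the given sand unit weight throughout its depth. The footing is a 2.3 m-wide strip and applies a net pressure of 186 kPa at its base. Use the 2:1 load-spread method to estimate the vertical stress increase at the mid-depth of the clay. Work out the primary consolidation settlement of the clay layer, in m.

S_c ≈ 0.172 m

Mid-depth of clay below the ground surface: z = 3.6 + 5.3/2 = 6.25 m.
Total vertical stress at mid-clay: σ_v = 20.2×3.6 + 16.5×2.65 = 116.44 kPa.
Pore pressure: u = 9.81×(6.25 − 0) = 61.312 kPa.
Initial effective stress: σ'_0 = σ_v − u = 116.44 − 61.312 = 55.128 kPa.
Stress increase at mid-clay by the 2:1 spreading method:
Δσ = qB/(B+z) = 186×2.3/(2.3+6.25) = 50.035 kPa
Final effective stress: σ'_f = σ'_0 + Δσ = 55.128 + 50.035 = 105.16 kPa.
Normally consolidated clay, so the full stress increment lies on the virgin compression line:
S_c = C_c·H/(1+e₀)·log₁₀(σ'_f/σ'_0) = 0.21×5.3/(1+0.82)×log₁₀(105.16/55.128)
    = 0.61154 × 0.28048 = 0.1715 m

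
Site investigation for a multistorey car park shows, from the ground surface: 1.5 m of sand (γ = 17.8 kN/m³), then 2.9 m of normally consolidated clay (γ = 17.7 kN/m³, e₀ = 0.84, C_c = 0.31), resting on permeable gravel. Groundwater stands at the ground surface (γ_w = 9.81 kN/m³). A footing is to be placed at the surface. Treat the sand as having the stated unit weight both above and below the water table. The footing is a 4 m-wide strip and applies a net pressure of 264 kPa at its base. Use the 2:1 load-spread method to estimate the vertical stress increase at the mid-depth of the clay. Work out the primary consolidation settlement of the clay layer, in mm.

Mid-depth of clay below the ground surface: z = 1.5 + 2.9/2 = 2.95 m.
Total vertical stress at mid-clay: σ_v = 17.8×1.5 + 17.7×1.45 = 52.365 kPa.
Pore pressure: u = 9.81×(2.95 − 0) = 28.94 kPa.
Initial effective stress: σ'_0 = σ_v − u = 52.365 − 28.94 = 23.425 kPa.
Stress increase at mid-clay by the 2:1 spreading method:
Δσ = qB/(B+z) = 264×4/(4+2.95) = 151.94 kPa
Final effective stress: σ'_f = σ'_0 + Δσ = 23.425 + 151.94 = 175.37 kPa.
Normally consolidated clay, so the full stress increment lies on the virgin compression line:
S_c = C_c·H/(1+e₀)·log₁₀(σ'_f/σ'_0) = 0.31×2.9/(1+0.84)×log₁₀(175.37/23.425)
    = 0.48859 × 0.87428 = 0.4272 m

S_c ≈ 427 mm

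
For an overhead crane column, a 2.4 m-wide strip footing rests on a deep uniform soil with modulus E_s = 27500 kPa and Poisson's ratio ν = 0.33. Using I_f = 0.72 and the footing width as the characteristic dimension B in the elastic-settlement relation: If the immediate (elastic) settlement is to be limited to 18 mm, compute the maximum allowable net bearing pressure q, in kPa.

q ≈ 321 kPa

S_e = q·B·(1−ν²)/E_s · I_f  ⇒  q = S_e·E_s / (B·(1−ν²)·I_f).
q = 0.018 × 27500 / (2.4 × 0.8911 × 0.72) = 321.5 kPa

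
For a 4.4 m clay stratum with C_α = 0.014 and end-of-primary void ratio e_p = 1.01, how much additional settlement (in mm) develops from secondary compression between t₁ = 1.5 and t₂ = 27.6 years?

Secondary compression: S_s = C_α·H/(1+e_p)·log₁₀(t₂/t₁)
S_s = 0.014×4.4/(1+1.01)×log₁₀(27.6/1.5)
    = 0.03065 × 1.265 = 0.03876 m

S_s ≈ 38.8 mm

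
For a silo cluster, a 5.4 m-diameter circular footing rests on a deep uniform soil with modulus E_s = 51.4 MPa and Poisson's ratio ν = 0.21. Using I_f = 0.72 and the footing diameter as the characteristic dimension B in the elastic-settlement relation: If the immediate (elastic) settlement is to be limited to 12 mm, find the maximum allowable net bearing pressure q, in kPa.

q ≈ 166 kPa

E_s = 51.4 MPa = 51400 kPa.
S_e = q·B·(1−ν²)/E_s · I_f  ⇒  q = S_e·E_s / (B·(1−ν²)·I_f).
q = 0.012 × 51400 / (5.4 × 0.9559 × 0.72) = 166 kPa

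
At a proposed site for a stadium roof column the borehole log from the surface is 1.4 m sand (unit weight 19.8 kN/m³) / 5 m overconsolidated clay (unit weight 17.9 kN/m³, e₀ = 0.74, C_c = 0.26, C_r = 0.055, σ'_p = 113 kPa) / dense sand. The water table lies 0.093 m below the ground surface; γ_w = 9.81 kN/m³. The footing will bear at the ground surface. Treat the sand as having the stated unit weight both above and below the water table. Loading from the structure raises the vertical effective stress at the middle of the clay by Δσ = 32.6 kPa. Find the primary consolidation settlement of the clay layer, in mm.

S_c ≈ 45.1 mm

Mid-depth of clay below the ground surface: z = 1.4 + 5/2 = 3.9 m.
Total vertical stress at mid-clay: σ_v = 19.8×1.4 + 17.9×2.5 = 72.47 kPa.
Pore pressure: u = 9.81×(3.9 − 0.093) = 37.347 kPa.
Initial effective stress: σ'_0 = σ_v − u = 72.47 − 37.347 = 35.123 kPa.
Final effective stress: σ'_f = 35.123 + 32.6 = 67.723 kPa.
σ'_f = 67.723 ≤ σ'_p = 113 kPa, so the clay remains overconsolidated and only the recompression index applies:
S_c = C_r·H/(1+e₀)·log₁₀(σ'_f/σ'_0) = 0.055×5/1.74×log₁₀(67.723/35.123)
    = 0.15805 × 0.28514 = 0.04507 m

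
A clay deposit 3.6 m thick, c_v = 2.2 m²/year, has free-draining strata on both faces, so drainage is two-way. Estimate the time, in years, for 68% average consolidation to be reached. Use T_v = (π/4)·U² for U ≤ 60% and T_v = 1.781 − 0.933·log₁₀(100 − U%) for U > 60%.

t ≈ 0.555 years

Drainage path length: H_d = H/2 = 1.8 m (double drainage).
U > 60%: T_v = 1.781 − 0.933·log₁₀(100 − 68) = 0.3767.
t = T_v·H_d²/c_v = 0.3767×1.8²/2.2 = 0.5548 years.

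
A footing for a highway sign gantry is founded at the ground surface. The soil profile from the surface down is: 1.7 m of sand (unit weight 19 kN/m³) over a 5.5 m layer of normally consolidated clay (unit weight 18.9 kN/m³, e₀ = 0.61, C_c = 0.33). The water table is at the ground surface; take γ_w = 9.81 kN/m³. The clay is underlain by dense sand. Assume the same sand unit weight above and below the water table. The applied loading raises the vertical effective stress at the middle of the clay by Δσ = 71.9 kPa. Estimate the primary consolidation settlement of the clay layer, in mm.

Mid-depth of clay below the ground surface: z = 1.7 + 5.5/2 = 4.45 m.
Total vertical stress at mid-clay: σ_v = 19×1.7 + 18.9×2.75 = 84.275 kPa.
Pore pressure: u = 9.81×(4.45 − 0) = 43.655 kPa.
Initial effective stress: σ'_0 = σ_v − u = 84.275 − 43.655 = 40.62 kPa.
Final effective stress: σ'_f = σ'_0 + Δσ = 40.62 + 71.9 = 112.52 kPa.
Normally consolidated clay, so the full stress increment lies on the virgin compression line:
S_c = C_c·H/(1+e₀)·log₁₀(σ'_f/σ'_0) = 0.33×5.5/(1+0.61)×log₁₀(112.52/40.62)
    = 1.1273 × 0.44249 = 0.4988 m

S_c ≈ 499 mm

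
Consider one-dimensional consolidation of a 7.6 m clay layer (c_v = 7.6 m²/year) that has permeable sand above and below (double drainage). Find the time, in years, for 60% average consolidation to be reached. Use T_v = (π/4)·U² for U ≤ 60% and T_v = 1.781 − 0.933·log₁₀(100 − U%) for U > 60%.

t ≈ 0.537 years

Drainage path length: H_d = H/2 = 3.8 m (double drainage).
U ≤ 60%: T_v = (π/4)·U² = (π/4)×0.6² = 0.28274.
t = T_v·H_d²/c_v = 0.28274×3.8²/7.6 = 0.5372 years.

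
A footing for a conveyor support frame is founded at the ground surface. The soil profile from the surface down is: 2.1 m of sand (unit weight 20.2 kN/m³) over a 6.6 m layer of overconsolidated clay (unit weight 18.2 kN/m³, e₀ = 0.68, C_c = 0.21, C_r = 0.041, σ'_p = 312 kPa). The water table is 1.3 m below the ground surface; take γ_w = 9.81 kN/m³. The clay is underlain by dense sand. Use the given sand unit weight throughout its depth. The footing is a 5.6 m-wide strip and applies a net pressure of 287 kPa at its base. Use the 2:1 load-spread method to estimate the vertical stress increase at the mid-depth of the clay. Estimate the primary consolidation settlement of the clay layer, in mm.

S_c ≈ 84.5 mm

Mid-depth of clay below the ground surface: z = 2.1 + 6.6/2 = 5.4 m.
Total vertical stress at mid-clay: σ_v = 20.2×2.1 + 18.2×3.3 = 102.48 kPa.
Pore pressure: u = 9.81×(5.4 − 1.3) = 40.221 kPa.
Initial effective stress: σ'_0 = σ_v − u = 102.48 − 40.221 = 62.259 kPa.
Stress increase at mid-clay by the 2:1 spreading method:
Δσ = qB/(B+z) = 287×5.6/(5.6+5.4) = 146.11 kPa
Final effective stress: σ'_f = 62.259 + 146.11 = 208.37 kPa.
σ'_f = 208.37 ≤ σ'_p = 312 kPa, so the clay remains overconsolidated and only the recompression index applies:
S_c = C_r·H/(1+e₀)·log₁₀(σ'_f/σ'_0) = 0.041×6.6/1.68×log₁₀(208.37/62.259)
    = 0.16107 × 0.52463 = 0.0845 m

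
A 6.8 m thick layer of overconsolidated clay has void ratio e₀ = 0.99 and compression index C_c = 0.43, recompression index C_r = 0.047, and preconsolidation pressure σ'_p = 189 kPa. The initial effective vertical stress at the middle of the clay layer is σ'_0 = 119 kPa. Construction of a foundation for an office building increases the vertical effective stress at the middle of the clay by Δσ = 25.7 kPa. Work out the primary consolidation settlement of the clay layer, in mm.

Final effective stress: σ'_f = 119 + 25.7 = 144.7 kPa.
σ'_f = 144.7 ≤ σ'_p = 189 kPa, so the clay remains overconsolidated and only the recompression index applies:
S_c = C_r·H/(1+e₀)·log₁₀(σ'_f/σ'_0) = 0.047×6.8/1.99×log₁₀(144.7/119)
    = 0.1606 × 0.084922 = 0.01364 m

S_c ≈ 13.6 mm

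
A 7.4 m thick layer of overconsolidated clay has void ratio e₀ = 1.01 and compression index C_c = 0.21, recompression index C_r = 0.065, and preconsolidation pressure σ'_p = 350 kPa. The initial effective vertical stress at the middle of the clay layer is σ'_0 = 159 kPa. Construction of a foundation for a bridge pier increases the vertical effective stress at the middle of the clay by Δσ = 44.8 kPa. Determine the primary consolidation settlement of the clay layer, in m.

S_c ≈ 0.0258 m

Final effective stress: σ'_f = 159 + 44.8 = 203.8 kPa.
σ'_f = 203.8 ≤ σ'_p = 350 kPa, so the clay remains overconsolidated and only the recompression index applies:
S_c = C_r·H/(1+e₀)·log₁₀(σ'_f/σ'_0) = 0.065×7.4/2.01×log₁₀(203.8/159)
    = 0.2393 × 0.10781 = 0.0258 m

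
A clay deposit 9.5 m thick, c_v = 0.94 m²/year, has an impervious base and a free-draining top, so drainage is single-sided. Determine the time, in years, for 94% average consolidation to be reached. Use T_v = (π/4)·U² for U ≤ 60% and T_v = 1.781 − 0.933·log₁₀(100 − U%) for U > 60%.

Drainage path length: H_d = H = 9.5 m (single drainage).
U > 60%: T_v = 1.781 − 0.933·log₁₀(100 − 94) = 1.055.
t = T_v·H_d²/c_v = 1.055×9.5²/0.94 = 101.3 years.

t ≈ 101 years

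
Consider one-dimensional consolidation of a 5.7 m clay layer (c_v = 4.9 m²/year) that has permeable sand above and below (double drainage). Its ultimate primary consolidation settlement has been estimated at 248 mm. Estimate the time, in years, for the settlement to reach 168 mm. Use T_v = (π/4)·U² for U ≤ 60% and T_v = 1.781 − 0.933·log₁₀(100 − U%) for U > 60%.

Drainage path length: H_d = H/2 = 2.85 m (double drainage).
U = S(t)/S_ult = 168/248 = 0.6774.
U > 60%: T_v = 1.781 − 0.933·log₁₀(100 − 67.742) = 0.37344.
t = T_v·H_d²/c_v = 0.37344×2.85²/4.9 = 0.619 years.

t ≈ 0.619 years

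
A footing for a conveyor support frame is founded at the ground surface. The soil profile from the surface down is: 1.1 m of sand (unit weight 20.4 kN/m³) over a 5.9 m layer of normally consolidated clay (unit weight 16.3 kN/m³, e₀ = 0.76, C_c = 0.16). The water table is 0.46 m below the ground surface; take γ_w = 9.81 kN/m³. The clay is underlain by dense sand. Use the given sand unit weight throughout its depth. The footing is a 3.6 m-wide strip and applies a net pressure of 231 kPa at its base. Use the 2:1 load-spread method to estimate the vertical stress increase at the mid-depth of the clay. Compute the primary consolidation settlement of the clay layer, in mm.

Mid-depth of clay below the ground surface: z = 1.1 + 5.9/2 = 4.05 m.
Total vertical stress at mid-clay: σ_v = 20.4×1.1 + 16.3×2.95 = 70.525 kPa.
Pore pressure: u = 9.81×(4.05 − 0.46) = 35.218 kPa.
Initial effective stress: σ'_0 = σ_v − u = 70.525 − 35.218 = 35.307 kPa.
Stress increase at mid-clay by the 2:1 spreading method:
Δσ = qB/(B+z) = 231×3.6/(3.6+4.05) = 108.71 kPa
Final effective stress: σ'_f = σ'_0 + Δσ = 35.307 + 108.71 = 144.02 kPa.
Normally consolidated clay, so the full stress increment lies on the virgin compression line:
S_c = C_c·H/(1+e₀)·log₁₀(σ'_f/σ'_0) = 0.16×5.9/(1+0.76)×log₁₀(144.02/35.307)
    = 0.53636 × 0.61056 = 0.3275 m

S_c ≈ 327 mm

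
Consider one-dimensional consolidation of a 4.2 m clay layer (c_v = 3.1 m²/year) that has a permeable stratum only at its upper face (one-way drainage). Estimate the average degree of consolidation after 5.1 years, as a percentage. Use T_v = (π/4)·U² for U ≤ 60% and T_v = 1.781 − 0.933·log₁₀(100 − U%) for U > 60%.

U ≈ 91.1 %

Drainage path length: H_d = H = 4.2 m (single drainage).
T_v = c_v·t/H_d² = 3.1×5.1/4.2² = 0.89626.
T_v = 0.89626 corresponds to the U > 60% branch:
U = 1 − 10^((1.781 − T_v)/0.933)/100 = 0.9112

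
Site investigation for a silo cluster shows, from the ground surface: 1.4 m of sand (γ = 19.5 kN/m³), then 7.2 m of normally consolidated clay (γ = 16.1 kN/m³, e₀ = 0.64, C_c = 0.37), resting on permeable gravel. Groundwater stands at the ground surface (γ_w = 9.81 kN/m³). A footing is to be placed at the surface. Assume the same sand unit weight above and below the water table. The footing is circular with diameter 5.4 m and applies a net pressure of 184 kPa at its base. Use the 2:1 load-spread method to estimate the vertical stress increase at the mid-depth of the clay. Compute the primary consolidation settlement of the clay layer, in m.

S_c ≈ 0.609 m

Mid-depth of clay below the ground surface: z = 1.4 + 7.2/2 = 5 m.
Total vertical stress at mid-clay: σ_v = 19.5×1.4 + 16.1×3.6 = 85.26 kPa.
Pore pressure: u = 9.81×(5 − 0) = 49.05 kPa.
Initial effective stress: σ'_0 = σ_v − u = 85.26 − 49.05 = 36.21 kPa.
Stress increase at mid-clay by the 2:1 spreading method:
Δσ ≈ qD²/(D+z)² = 184×5.4²/(5.4+5)² = 49.607 kPa
Final effective stress: σ'_f = σ'_0 + Δσ = 36.21 + 49.607 = 85.817 kPa.
Normally consolidated clay, so the full stress increment lies on the virgin compression line:
S_c = C_c·H/(1+e₀)·log₁₀(σ'_f/σ'_0) = 0.37×7.2/(1+0.64)×log₁₀(85.817/36.21)
    = 1.6244 × 0.37474 = 0.6087 m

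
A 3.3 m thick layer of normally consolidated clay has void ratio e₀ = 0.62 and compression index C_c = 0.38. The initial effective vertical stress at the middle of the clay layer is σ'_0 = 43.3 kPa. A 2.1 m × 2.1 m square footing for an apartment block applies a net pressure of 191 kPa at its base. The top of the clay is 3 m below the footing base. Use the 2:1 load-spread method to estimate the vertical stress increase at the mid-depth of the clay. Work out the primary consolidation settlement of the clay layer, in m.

S_c ≈ 0.12 m

Mid-depth of clay below the footing base: z = 3 + 3.3/2 = 4.65 m.
Stress increase at mid-clay by the 2:1 spreading method:
Δσ = qBL/((B+z)(L+z)) = 191×2.1×2.1/((2.1+4.65)(2.1+4.65)) = 18.487 kPa
Final effective stress: σ'_f = σ'_0 + Δσ = 43.3 + 18.487 = 61.787 kPa.
Normally consolidated clay, so the full stress increment lies on the virgin compression line:
S_c = C_c·H/(1+e₀)·log₁₀(σ'_f/σ'_0) = 0.38×3.3/(1+0.62)×log₁₀(61.787/43.3)
    = 0.77407 × 0.15441 = 0.1195 m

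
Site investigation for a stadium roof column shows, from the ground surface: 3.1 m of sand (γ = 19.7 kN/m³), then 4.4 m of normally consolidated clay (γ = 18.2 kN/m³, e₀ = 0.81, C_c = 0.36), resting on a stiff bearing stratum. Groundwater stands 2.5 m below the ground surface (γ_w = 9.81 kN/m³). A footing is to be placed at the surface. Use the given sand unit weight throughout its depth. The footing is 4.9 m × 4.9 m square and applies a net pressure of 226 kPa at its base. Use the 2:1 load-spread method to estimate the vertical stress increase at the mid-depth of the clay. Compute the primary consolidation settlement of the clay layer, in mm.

S_c ≈ 204 mm

Mid-depth of clay below the ground surface: z = 3.1 + 4.4/2 = 5.3 m.
Total vertical stress at mid-clay: σ_v = 19.7×3.1 + 18.2×2.2 = 101.11 kPa.
Pore pressure: u = 9.81×(5.3 − 2.5) = 27.468 kPa.
Initial effective stress: σ'_0 = σ_v − u = 101.11 − 27.468 = 73.642 kPa.
Stress increase at mid-clay by the 2:1 spreading method:
Δσ = qBL/((B+z)(L+z)) = 226×4.9×4.9/((4.9+5.3)(4.9+5.3)) = 52.156 kPa
Final effective stress: σ'_f = σ'_0 + Δσ = 73.642 + 52.156 = 125.8 kPa.
Normally consolidated clay, so the full stress increment lies on the virgin compression line:
S_c = C_c·H/(1+e₀)·log₁₀(σ'_f/σ'_0) = 0.36×4.4/(1+0.81)×log₁₀(125.8/73.642)
    = 0.87514 × 0.23256 = 0.2035 m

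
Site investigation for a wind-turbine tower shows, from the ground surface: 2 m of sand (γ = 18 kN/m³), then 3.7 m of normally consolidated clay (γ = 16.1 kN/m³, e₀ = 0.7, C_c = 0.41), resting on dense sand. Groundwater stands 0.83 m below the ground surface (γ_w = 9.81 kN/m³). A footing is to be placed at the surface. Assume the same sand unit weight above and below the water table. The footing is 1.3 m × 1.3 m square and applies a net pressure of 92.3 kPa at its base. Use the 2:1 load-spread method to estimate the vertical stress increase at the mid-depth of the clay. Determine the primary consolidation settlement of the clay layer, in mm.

S_c ≈ 58.4 mm

Mid-depth of clay below the ground surface: z = 2 + 3.7/2 = 3.85 m.
Total vertical stress at mid-clay: σ_v = 18×2 + 16.1×1.85 = 65.785 kPa.
Pore pressure: u = 9.81×(3.85 − 0.83) = 29.626 kPa.
Initial effective stress: σ'_0 = σ_v − u = 65.785 − 29.626 = 36.159 kPa.
Stress increase at mid-clay by the 2:1 spreading method:
Δσ = qBL/((B+z)(L+z)) = 92.3×1.3×1.3/((1.3+3.85)(1.3+3.85)) = 5.8813 kPa
Final effective stress: σ'_f = σ'_0 + Δσ = 36.159 + 5.8813 = 42.04 kPa.
Normally consolidated clay, so the full stress increment lies on the virgin compression line:
S_c = C_c·H/(1+e₀)·log₁₀(σ'_f/σ'_0) = 0.41×3.7/(1+0.7)×log₁₀(42.04/36.159)
    = 0.89235 × 0.065446 = 0.0584 m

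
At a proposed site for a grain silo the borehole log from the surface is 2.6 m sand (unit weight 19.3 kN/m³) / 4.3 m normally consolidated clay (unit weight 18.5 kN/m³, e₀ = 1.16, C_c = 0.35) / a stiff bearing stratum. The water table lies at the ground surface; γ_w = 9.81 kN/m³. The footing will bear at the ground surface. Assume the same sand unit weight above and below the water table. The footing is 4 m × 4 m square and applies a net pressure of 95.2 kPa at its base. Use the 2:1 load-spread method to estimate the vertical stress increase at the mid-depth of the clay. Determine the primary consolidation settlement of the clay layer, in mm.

S_c ≈ 114 mm

Mid-depth of clay below the ground surface: z = 2.6 + 4.3/2 = 4.75 m.
Total vertical stress at mid-clay: σ_v = 19.3×2.6 + 18.5×2.15 = 89.955 kPa.
Pore pressure: u = 9.81×(4.75 − 0) = 46.598 kPa.
Initial effective stress: σ'_0 = σ_v − u = 89.955 − 46.598 = 43.357 kPa.
Stress increase at mid-clay by the 2:1 spreading method:
Δσ = qBL/((B+z)(L+z)) = 95.2×4×4/((4+4.75)(4+4.75)) = 19.895 kPa
Final effective stress: σ'_f = σ'_0 + Δσ = 43.357 + 19.895 = 63.252 kPa.
Normally consolidated clay, so the full stress increment lies on the virgin compression line:
S_c = C_c·H/(1+e₀)·log₁₀(σ'_f/σ'_0) = 0.35×4.3/(1+1.16)×log₁₀(63.252/43.357)
    = 0.69676 × 0.16402 = 0.1143 m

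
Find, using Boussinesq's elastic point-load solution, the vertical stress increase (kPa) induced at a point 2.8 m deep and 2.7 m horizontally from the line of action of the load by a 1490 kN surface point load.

Boussinesq vertical stress below a point load on an elastic half-space:
Δσ_z = 3P/(2πz²) · [1 + (r/z)²]^(−5/2)
r/z = 2.7/2.8 = 0.96429; [1+(r/z)²]^(−5/2) = 0.19328.
Δσ_z = 3×1490/(2π×2.8²) × 0.19328 = 90.743 × 0.19328 = 17.54 kPa

Δσ_z ≈ 17.5 kPa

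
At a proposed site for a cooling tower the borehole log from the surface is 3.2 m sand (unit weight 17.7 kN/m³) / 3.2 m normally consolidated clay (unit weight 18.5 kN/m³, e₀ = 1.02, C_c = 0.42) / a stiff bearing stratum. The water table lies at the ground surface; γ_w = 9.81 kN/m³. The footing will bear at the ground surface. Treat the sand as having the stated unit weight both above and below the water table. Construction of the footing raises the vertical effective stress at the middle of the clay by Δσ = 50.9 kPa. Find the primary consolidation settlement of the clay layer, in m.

Mid-depth of clay below the ground surface: z = 3.2 + 3.2/2 = 4.8 m.
Total vertical stress at mid-clay: σ_v = 17.7×3.2 + 18.5×1.6 = 86.24 kPa.
Pore pressure: u = 9.81×(4.8 − 0) = 47.088 kPa.
Initial effective stress: σ'_0 = σ_v − u = 86.24 − 47.088 = 39.152 kPa.
Final effective stress: σ'_f = σ'_0 + Δσ = 39.152 + 50.9 = 90.052 kPa.
Normally consolidated clay, so the full stress increment lies on the virgin compression line:
S_c = C_c·H/(1+e₀)·log₁₀(σ'_f/σ'_0) = 0.42×3.2/(1+1.02)×log₁₀(90.052/39.152)
    = 0.66535 × 0.36174 = 0.2407 m

S_c ≈ 0.241 m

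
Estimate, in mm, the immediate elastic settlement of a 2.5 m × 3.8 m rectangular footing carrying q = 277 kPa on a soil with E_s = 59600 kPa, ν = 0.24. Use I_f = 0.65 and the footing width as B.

S_e ≈ 7.12 mm

Immediate (elastic) settlement: S_e = q·B·(1−ν²)/E_s · I_f.
S_e = 277 × 2.5 × (1 − 0.24²) / 59600 × 0.65
    = 277 × 2.5 × 0.9424 / 59600 × 0.65
    = 0.007117 m = 7.117 mm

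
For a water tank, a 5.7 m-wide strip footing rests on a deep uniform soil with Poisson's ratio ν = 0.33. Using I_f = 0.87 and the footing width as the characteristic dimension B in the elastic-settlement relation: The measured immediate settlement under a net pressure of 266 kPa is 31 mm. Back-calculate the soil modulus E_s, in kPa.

S_e = q·B·(1−ν²)/E_s · I_f  ⇒  E_s = q·B·(1−ν²)·I_f / S_e.
E_s = 266 × 5.7 × 0.8911 × 0.87 / 0.031 = 37920 kPa

E_s ≈ 37900 kPa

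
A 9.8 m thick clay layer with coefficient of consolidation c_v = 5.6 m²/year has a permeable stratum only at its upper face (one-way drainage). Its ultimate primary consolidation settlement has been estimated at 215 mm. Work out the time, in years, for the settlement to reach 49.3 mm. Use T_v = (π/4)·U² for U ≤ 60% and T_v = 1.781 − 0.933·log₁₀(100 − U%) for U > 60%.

t ≈ 0.708 years

Drainage path length: H_d = H = 9.8 m (single drainage).
U = S(t)/S_ult = 49.3/215 = 0.2293.
U ≤ 60%: T_v = (π/4)·U² = (π/4)×0.2293² = 0.041296.
t = T_v·H_d²/c_v = 0.041296×9.8²/5.6 = 0.7082 years.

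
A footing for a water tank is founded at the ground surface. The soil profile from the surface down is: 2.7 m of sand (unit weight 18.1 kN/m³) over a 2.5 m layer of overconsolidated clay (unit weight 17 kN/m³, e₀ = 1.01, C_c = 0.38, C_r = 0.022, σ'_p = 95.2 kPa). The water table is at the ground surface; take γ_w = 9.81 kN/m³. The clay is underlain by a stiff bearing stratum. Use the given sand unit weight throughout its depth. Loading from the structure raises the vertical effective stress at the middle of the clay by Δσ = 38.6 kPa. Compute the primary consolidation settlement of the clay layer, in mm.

Mid-depth of clay below the ground surface: z = 2.7 + 2.5/2 = 3.95 m.
Total vertical stress at mid-clay: σ_v = 18.1×2.7 + 17×1.25 = 70.12 kPa.
Pore pressure: u = 9.81×(3.95 − 0) = 38.75 kPa.
Initial effective stress: σ'_0 = σ_v − u = 70.12 − 38.75 = 31.37 kPa.
Final effective stress: σ'_f = 31.37 + 38.6 = 69.97 kPa.
σ'_f = 69.97 ≤ σ'_p = 95.2 kPa, so the clay remains overconsolidated and only the recompression index applies:
S_c = C_r·H/(1+e₀)·log₁₀(σ'_f/σ'_0) = 0.022×2.5/2.01×log₁₀(69.97/31.37)
    = 0.027364 × 0.3484 = 0.009533 m

S_c ≈ 9.53 mm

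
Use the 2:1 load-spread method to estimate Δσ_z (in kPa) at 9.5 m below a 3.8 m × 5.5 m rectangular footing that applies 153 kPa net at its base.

By the 2:1 method the load spreads at 1 horizontal : 2 vertical, so at depth z the loaded area has grown by z in each plan dimension:
Δσ = qBL/((B+z)(L+z)) = 153×3.8×5.5/((3.8+9.5)(5.5+9.5)) = 16.029 kPa

Δσ_z ≈ 16 kPa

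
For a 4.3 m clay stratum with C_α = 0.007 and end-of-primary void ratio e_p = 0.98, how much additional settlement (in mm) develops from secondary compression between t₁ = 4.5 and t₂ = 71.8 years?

S_s ≈ 18.3 mm

Secondary compression: S_s = C_α·H/(1+e_p)·log₁₀(t₂/t₁)
S_s = 0.007×4.3/(1+0.98)×log₁₀(71.8/4.5)
    = 0.0152 × 1.203 = 0.01829 m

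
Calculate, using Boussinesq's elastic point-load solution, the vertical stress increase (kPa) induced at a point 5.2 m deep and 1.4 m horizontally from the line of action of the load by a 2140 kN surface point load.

Boussinesq vertical stress below a point load on an elastic half-space:
Δσ_z = 3P/(2πz²) · [1 + (r/z)²]^(−5/2)
r/z = 1.4/5.2 = 0.26923; [1+(r/z)²]^(−5/2) = 0.8395.
Δσ_z = 3×2140/(2π×5.2²) × 0.8395 = 37.788 × 0.8395 = 31.72 kPa

Δσ_z ≈ 31.7 kPa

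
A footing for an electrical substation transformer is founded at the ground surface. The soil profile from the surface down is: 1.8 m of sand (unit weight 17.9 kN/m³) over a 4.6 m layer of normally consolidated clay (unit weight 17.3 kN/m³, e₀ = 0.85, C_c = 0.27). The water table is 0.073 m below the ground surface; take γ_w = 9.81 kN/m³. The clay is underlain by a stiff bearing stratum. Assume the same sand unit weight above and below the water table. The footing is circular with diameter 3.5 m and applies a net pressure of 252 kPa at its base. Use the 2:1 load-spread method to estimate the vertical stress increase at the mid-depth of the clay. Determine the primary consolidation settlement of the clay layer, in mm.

S_c ≈ 284 mm

Mid-depth of clay below the ground surface: z = 1.8 + 4.6/2 = 4.1 m.
Total vertical stress at mid-clay: σ_v = 17.9×1.8 + 17.3×2.3 = 72.01 kPa.
Pore pressure: u = 9.81×(4.1 − 0.073) = 39.505 kPa.
Initial effective stress: σ'_0 = σ_v − u = 72.01 − 39.505 = 32.505 kPa.
Stress increase at mid-clay by the 2:1 spreading method:
Δσ ≈ qD²/(D+z)² = 252×3.5²/(3.5+4.1)² = 53.445 kPa
Final effective stress: σ'_f = σ'_0 + Δσ = 32.505 + 53.445 = 85.95 kPa.
Normally consolidated clay, so the full stress increment lies on the virgin compression line:
S_c = C_c·H/(1+e₀)·log₁₀(σ'_f/σ'_0) = 0.27×4.6/(1+0.85)×log₁₀(85.95/32.505)
    = 0.67135 × 0.4223 = 0.2835 m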